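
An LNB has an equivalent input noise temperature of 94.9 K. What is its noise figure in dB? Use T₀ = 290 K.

1.23 dB

F = 1 + T_e/T₀ = 1 + 94.9/290 = 1.32724
NF = 10 log₁₀(1.32724) = 1.23 dB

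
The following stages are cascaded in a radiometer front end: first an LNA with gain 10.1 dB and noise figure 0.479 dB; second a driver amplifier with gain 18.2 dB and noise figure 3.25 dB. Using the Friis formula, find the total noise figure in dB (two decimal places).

Convert to linear (a loss of L dB is a gain of −L dB): F_i = 10^(NF_i/10), G_i = 10^(G_i,dB/10)
  Stage 1: F_1 = 10^(0.479/10) = 1.117, G_1 = 10^(10.1/10) = 10.23
  Stage 2: F_2 = 10^(3.25/10) = 2.113, G_2 = 10^(18.2/10) = 66.07
Friis cascade:
  F = 1.117 + (2.113 − 1)/10.23 = 1.225
NF = 10 log₁₀(1.225) = 0.88 dB

0.88 dB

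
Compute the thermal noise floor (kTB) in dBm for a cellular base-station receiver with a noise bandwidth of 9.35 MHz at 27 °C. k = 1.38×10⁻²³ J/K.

T = 27 °C + 273.15 = 300.15 K
P_n = kTB = 1.38×10⁻²³ × 300.15 × 9.35×10⁶ = 3.87×10⁻¹⁴ W
In dBm: 10 log₁₀(3.87×10⁻¹⁴ / 10⁻³) = −104.1 dBm

−104.1 dBm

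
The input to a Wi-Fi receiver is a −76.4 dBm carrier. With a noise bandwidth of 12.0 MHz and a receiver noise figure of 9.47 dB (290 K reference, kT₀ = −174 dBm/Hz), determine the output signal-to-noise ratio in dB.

Noise floor: N = −174 + 10 log₁₀(B) + NF
10 log₁₀(1.20×10⁷) = 70.79 dB
N = −174 + 70.79 + 9.47 = −93.74 dBm
SNR = P_sig − N = −76.4 − (−93.74) = 17.34 dB → 17.3 dB

17.3 dB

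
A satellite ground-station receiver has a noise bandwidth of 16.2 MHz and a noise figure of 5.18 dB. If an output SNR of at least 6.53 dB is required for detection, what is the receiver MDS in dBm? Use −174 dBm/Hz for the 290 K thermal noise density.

Sensitivity = −174 + 10 log₁₀(B) + NF + SNR_min
= −174 + 72.1 + 5.18 + 6.53
= −90.19 dBm → −90.2 dBm

−90.2 dBm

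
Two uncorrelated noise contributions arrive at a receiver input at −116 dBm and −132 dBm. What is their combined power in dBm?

Convert to linear, add, convert back:
P₁ = 2.51×10⁻¹⁵ W, P₂ = 6.31×10⁻¹⁷ W
P_tot = 2.57×10⁻¹⁵ W → 10 log₁₀(P_tot / 10⁻³) = −115.9 dBm

−115.9 dBm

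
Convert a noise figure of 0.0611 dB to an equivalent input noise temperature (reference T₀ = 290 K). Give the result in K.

F = 10^(0.0611/10) = 1.01417
T_e = (F − 1)·T₀ = (1.01417 − 1) × 290 = 4.11 K

4.11 K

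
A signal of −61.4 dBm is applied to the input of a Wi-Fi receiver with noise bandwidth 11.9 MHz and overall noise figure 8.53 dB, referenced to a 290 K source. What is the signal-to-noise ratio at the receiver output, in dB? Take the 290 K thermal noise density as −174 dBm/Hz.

33.3 dB

Noise floor: N = −174 + 10 log₁₀(B) + NF
10 log₁₀(1.19×10⁷) = 70.76 dB
N = −174 + 70.76 + 8.53 = −94.71 dBm
SNR = P_sig − N = −61.4 − (−94.71) = 33.31 dB → 33.3 dB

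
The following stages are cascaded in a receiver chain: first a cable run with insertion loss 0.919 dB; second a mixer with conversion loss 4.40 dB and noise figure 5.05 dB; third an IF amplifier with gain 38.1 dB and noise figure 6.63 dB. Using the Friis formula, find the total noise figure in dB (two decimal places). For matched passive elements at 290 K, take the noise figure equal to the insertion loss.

Convert to linear (a loss of L dB is a gain of −L dB): F_i = 10^(NF_i/10), G_i = 10^(G_i,dB/10)
  Stage 1: F_1 = 10^(0.919/10) = 1.236, G_1 = 10^(−0.919/10) = 0.8093
  Stage 2: F_2 = 10^(5.05/10) = 3.199, G_2 = 10^(−4.40/10) = 0.3631
  Stage 3: F_3 = 10^(6.63/10) = 4.603, G_3 = 10^(38.1/10) = 6457
Friis cascade:
  F = 1.236 + (3.199 − 1)/0.8093 + (4.603 − 1)/0.2938 = 16.21
NF = 10 log₁₀(16.21) = 12.10 dB

12.10 dB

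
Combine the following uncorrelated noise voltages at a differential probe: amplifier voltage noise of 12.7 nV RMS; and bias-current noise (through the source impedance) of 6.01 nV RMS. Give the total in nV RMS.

Uncorrelated sources add in power (mean-square): V_tot = √(ΣV_i²)
V_tot = √[(1.27×10⁻⁸)² + (6.01×10⁻⁹)²] = 1.41×10⁻⁸ V = 14.1 nV

14.1 nV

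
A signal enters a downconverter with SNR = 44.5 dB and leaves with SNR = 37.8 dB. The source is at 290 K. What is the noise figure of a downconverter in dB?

6.7 dB

NF (dB) = SNR_in(dB) − SNR_out(dB) when the source is at T₀
NF = 44.5 − 37.8 = 6.7 dB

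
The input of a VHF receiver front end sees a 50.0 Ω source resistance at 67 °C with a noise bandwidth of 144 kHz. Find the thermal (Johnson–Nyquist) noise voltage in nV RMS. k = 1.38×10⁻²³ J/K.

368 nV

T = 67 °C + 273.15 = 340.15 K
V_n = √(4kTRB)
4kTRB = 4 × 1.38×10⁻²³ × 340.15 × 5.00×10¹ × 1.44×10⁵ = 1.35×10⁻¹³ V²
V_n = √(1.35×10⁻¹³) = 3.68×10⁻⁷ V = 368 nV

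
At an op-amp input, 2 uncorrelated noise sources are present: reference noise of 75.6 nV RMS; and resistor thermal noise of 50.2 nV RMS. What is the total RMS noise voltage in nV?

Uncorrelated sources add in power (mean-square): V_tot = √(ΣV_i²)
V_tot = √[(7.56×10⁻⁸)² + (5.02×10⁻⁸)²] = 9.07×10⁻⁸ V = 90.7 nV

90.7 nV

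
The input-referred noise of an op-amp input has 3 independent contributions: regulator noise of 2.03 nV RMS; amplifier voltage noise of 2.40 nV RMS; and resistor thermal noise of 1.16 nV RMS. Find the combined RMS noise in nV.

3.35 nV

Uncorrelated sources add in power (mean-square): V_tot = √(ΣV_i²)
V_tot = √[(2.03×10⁻⁹)² + (2.40×10⁻⁹)² + (1.16×10⁻⁹)²] = 3.35×10⁻⁹ V = 3.35 nV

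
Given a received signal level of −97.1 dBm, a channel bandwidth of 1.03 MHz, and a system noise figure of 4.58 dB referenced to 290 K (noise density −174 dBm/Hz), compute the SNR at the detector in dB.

Noise floor: N = −174 + 10 log₁₀(B) + NF
10 log₁₀(1.03×10⁶) = 60.13 dB
N = −174 + 60.13 + 4.58 = −109.29 dBm
SNR = P_sig − N = −97.1 − (−109.29) = 12.19 dB → 12.2 dB

12.2 dB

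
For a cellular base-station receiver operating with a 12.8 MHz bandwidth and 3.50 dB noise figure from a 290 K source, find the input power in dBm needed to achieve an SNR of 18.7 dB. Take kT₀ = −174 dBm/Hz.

−80.7 dBm

Sensitivity = −174 + 10 log₁₀(B) + NF + SNR_min
= −174 + 71.07 + 3.50 + 18.7
= −80.73 dBm → −80.7 dBm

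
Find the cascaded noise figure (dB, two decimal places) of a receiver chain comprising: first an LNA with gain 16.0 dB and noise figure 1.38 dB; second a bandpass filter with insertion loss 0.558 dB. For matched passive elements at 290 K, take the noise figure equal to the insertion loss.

1.39 dB

Convert to linear (a loss of L dB is a gain of −L dB): F_i = 10^(NF_i/10), G_i = 10^(G_i,dB/10)
  Stage 1: F_1 = 10^(1.38/10) = 1.374, G_1 = 10^(16.0/10) = 39.81
  Stage 2: F_2 = 10^(0.558/10) = 1.137, G_2 = 10^(−0.558/10) = 0.8794
Friis cascade:
  F = 1.374 + (1.137 − 1)/39.81 = 1.377
NF = 10 log₁₀(1.377) = 1.39 dB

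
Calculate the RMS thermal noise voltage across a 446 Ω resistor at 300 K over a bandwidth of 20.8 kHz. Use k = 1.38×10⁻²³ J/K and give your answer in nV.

392 nV

V_n = √(4kTRB)
4kTRB = 4 × 1.38×10⁻²³ × 300 × 4.46×10² × 2.08×10⁴ = 1.54×10⁻¹³ V²
V_n = √(1.54×10⁻¹³) = 3.92×10⁻⁷ V = 392 nV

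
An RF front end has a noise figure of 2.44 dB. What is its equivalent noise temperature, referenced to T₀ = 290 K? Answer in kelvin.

219 K

F = 10^(2.44/10) = 1.75388
T_e = (F − 1)·T₀ = (1.75388 − 1) × 290 = 219 K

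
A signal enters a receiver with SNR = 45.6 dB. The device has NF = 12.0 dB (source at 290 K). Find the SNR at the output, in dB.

33.6 dB

By definition F = SNR_in/SNR_out, so in dB: SNR_out = SNR_in − NF
SNR_out = 45.6 − 12.0 = 33.6 dB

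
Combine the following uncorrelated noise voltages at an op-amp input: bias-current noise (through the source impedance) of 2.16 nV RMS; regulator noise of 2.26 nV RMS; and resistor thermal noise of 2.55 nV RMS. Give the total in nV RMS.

Uncorrelated sources add in power (mean-square): V_tot = √(ΣV_i²)
V_tot = √[(2.16×10⁻⁹)² + (2.26×10⁻⁹)² + (2.55×10⁻⁹)²] = 4.03×10⁻⁹ V = 4.03 nV

4.03 nV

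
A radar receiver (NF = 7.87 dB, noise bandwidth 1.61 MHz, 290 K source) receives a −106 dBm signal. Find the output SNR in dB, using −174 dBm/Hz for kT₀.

−1.9 dB

Noise floor: N = −174 + 10 log₁₀(B) + NF
10 log₁₀(1.61×10⁶) = 62.07 dB
N = −174 + 62.07 + 7.87 = −104.06 dBm
SNR = P_sig − N = −106 − (−104.06) = −1.94 dB → −1.9 dB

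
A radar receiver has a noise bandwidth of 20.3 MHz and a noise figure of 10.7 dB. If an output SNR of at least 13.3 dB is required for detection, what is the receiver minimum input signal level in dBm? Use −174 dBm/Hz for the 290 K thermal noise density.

Sensitivity = −174 + 10 log₁₀(B) + NF + SNR_min
= −174 + 73.07 + 10.7 + 13.3
= −76.93 dBm → −76.9 dBm

−76.9 dBm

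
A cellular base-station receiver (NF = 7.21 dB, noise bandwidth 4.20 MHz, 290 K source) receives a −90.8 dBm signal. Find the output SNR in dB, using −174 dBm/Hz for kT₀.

9.8 dB

Noise floor: N = −174 + 10 log₁₀(B) + NF
10 log₁₀(4.20×10⁶) = 66.23 dB
N = −174 + 66.23 + 7.21 = −100.56 dBm
SNR = P_sig − N = −90.8 − (−100.56) = 9.76 dB → 9.8 dB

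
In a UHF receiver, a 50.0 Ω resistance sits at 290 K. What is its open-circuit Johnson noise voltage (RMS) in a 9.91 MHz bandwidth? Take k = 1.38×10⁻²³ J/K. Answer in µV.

V_n = √(4kTRB)
4kTRB = 4 × 1.38×10⁻²³ × 290 × 5.00×10¹ × 9.91×10⁶ = 7.93×10⁻¹² V²
V_n = √(7.93×10⁻¹²) = 2.82×10⁻⁶ V = 2.82 µV

2.82 µV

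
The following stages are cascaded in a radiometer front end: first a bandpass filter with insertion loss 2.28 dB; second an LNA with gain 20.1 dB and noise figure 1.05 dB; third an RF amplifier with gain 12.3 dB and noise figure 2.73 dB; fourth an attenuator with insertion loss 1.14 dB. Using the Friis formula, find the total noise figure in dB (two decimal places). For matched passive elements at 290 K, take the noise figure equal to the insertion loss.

3.36 dB

Convert to linear (a loss of L dB is a gain of −L dB): F_i = 10^(NF_i/10), G_i = 10^(G_i,dB/10)
  Stage 1: F_1 = 10^(2.28/10) = 1.690, G_1 = 10^(−2.28/10) = 0.5916
  Stage 2: F_2 = 10^(1.05/10) = 1.274, G_2 = 10^(20.1/10) = 102.3
  Stage 3: F_3 = 10^(2.73/10) = 1.875, G_3 = 10^(12.3/10) = 16.98
  Stage 4: F_4 = 10^(1.14/10) = 1.300, G_4 = 10^(−1.14/10) = 0.7691
Friis cascade:
  F = 1.690 + (1.274 − 1)/0.5916 + (1.875 − 1)/60.53 + (1.300 − 1)/1028 = 2.168
NF = 10 log₁₀(2.168) = 3.36 dB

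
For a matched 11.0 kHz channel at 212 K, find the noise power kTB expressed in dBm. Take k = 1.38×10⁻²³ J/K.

P_n = kTB = 1.38×10⁻²³ × 212 × 1.10×10⁴ = 3.22×10⁻¹⁷ W
In dBm: 10 log₁₀(3.22×10⁻¹⁷ / 10⁻³) = −134.9 dBm

−134.9 dBm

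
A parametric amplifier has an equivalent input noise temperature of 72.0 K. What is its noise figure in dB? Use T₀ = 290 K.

F = 1 + T_e/T₀ = 1 + 72.0/290 = 1.24828
NF = 10 log₁₀(1.24828) = 0.963 dB

0.963 dB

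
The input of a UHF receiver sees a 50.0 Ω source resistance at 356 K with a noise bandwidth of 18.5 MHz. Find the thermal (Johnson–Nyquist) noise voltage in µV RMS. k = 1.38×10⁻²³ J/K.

V_n = √(4kTRB)
4kTRB = 4 × 1.38×10⁻²³ × 356 × 5.00×10¹ × 1.85×10⁷ = 1.82×10⁻¹¹ V²
V_n = √(1.82×10⁻¹¹) = 4.26×10⁻⁶ V = 4.26 µV

4.26 µV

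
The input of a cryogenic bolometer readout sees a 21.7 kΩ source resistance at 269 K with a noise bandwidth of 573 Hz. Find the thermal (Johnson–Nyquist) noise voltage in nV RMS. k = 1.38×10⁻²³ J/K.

430 nV

V_n = √(4kTRB)
4kTRB = 4 × 1.38×10⁻²³ × 269 × 2.17×10⁴ × 5.73×10² = 1.85×10⁻¹³ V²
V_n = √(1.85×10⁻¹³) = 4.30×10⁻⁷ V = 430 nV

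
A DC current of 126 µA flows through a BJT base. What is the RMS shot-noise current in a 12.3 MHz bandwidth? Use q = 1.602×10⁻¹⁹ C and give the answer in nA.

I_n = √(2qI·B)
2qI·B = 2 × 1.602×10⁻¹⁹ × 1.26×10⁻⁴ × 1.23×10⁷ = 4.97×10⁻¹⁶ A²
I_n = √(4.97×10⁻¹⁶) = 2.23×10⁻⁸ A = 22.3 nA

22.3 nA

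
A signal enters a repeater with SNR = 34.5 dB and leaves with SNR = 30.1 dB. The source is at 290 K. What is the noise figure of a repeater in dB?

NF (dB) = SNR_in(dB) − SNR_out(dB) when the source is at T₀
NF = 34.5 − 30.1 = 4.4 dB

4.4 dB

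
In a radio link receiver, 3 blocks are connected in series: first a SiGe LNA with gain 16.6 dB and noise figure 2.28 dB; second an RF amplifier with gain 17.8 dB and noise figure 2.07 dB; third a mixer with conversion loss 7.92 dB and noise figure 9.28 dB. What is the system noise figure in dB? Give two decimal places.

Convert to linear (a loss of L dB is a gain of −L dB): F_i = 10^(NF_i/10), G_i = 10^(G_i,dB/10)
  Stage 1: F_1 = 10^(2.28/10) = 1.690, G_1 = 10^(16.6/10) = 45.71
  Stage 2: F_2 = 10^(2.07/10) = 1.611, G_2 = 10^(17.8/10) = 60.26
  Stage 3: F_3 = 10^(9.28/10) = 8.472, G_3 = 10^(−7.92/10) = 0.1614
Friis cascade:
  F = 1.690 + (1.611 − 1)/45.71 + (8.472 − 1)/2754 = 1.707
NF = 10 log₁₀(1.707) = 2.32 dB

2.32 dB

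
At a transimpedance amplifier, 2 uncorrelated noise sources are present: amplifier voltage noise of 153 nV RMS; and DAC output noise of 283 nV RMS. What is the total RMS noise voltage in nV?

Uncorrelated sources add in power (mean-square): V_tot = √(ΣV_i²)
V_tot = √[(1.53×10⁻⁷)² + (2.83×10⁻⁷)²] = 3.22×10⁻⁷ V = 322 nV

322 nV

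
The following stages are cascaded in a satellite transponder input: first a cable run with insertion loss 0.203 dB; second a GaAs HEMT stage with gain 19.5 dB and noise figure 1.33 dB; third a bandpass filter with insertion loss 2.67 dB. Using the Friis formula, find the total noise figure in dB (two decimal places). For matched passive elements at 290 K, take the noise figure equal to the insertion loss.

Convert to linear (a loss of L dB is a gain of −L dB): F_i = 10^(NF_i/10), G_i = 10^(G_i,dB/10)
  Stage 1: F_1 = 10^(0.203/10) = 1.048, G_1 = 10^(−0.203/10) = 0.9543
  Stage 2: F_2 = 10^(1.33/10) = 1.358, G_2 = 10^(19.5/10) = 89.13
  Stage 3: F_3 = 10^(2.67/10) = 1.849, G_3 = 10^(−2.67/10) = 0.5408
Friis cascade:
  F = 1.048 + (1.358 − 1)/0.9543 + (1.849 − 1)/85.06 = 1.433
NF = 10 log₁₀(1.433) = 1.56 dB

1.56 dB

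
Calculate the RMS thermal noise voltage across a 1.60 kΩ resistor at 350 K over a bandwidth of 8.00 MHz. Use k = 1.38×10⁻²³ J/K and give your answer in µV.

15.7 µV

V_n = √(4kTRB)
4kTRB = 4 × 1.38×10⁻²³ × 350 × 1.60×10³ × 8.00×10⁶ = 2.47×10⁻¹⁰ V²
V_n = √(2.47×10⁻¹⁰) = 1.57×10⁻⁵ V = 15.7 µV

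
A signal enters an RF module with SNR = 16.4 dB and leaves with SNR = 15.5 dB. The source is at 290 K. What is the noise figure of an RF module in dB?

NF (dB) = SNR_in(dB) − SNR_out(dB) when the source is at T₀
NF = 16.4 − 15.5 = 0.9 dB

0.9 dB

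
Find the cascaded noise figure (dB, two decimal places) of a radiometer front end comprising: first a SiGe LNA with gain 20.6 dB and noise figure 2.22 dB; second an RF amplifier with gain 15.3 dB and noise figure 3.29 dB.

Convert to linear (a loss of L dB is a gain of −L dB): F_i = 10^(NF_i/10), G_i = 10^(G_i,dB/10)
  Stage 1: F_1 = 10^(2.22/10) = 1.667, G_1 = 10^(20.6/10) = 114.8
  Stage 2: F_2 = 10^(3.29/10) = 2.133, G_2 = 10^(15.3/10) = 33.88
Friis cascade:
  F = 1.667 + (2.133 − 1)/114.8 = 1.677
NF = 10 log₁₀(1.677) = 2.25 dB

2.25 dB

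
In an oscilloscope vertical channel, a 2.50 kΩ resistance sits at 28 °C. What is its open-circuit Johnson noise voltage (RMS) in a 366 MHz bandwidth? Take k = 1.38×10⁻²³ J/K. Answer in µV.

123 µV

T = 28 °C + 273.15 = 301.15 K
V_n = √(4kTRB)
4kTRB = 4 × 1.38×10⁻²³ × 301.15 × 2.50×10³ × 3.66×10⁸ = 1.52×10⁻⁸ V²
V_n = √(1.52×10⁻⁸) = 1.23×10⁻⁴ V = 123 µV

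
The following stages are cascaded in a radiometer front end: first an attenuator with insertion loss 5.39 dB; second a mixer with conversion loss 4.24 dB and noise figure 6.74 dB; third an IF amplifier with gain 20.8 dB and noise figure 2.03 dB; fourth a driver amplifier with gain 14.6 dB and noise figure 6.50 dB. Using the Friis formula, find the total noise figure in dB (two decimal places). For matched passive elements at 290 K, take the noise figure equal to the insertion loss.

13.44 dB

Convert to linear (a loss of L dB is a gain of −L dB): F_i = 10^(NF_i/10), G_i = 10^(G_i,dB/10)
  Stage 1: F_1 = 10^(5.39/10) = 3.459, G_1 = 10^(−5.39/10) = 0.2891
  Stage 2: F_2 = 10^(6.74/10) = 4.721, G_2 = 10^(−4.24/10) = 0.3767
  Stage 3: F_3 = 10^(2.03/10) = 1.596, G_3 = 10^(20.8/10) = 120.2
  Stage 4: F_4 = 10^(6.50/10) = 4.467, G_4 = 10^(14.6/10) = 28.84
Friis cascade:
  F = 3.459 + (4.721 − 1)/0.2891 + (1.596 − 1)/0.1089 + (4.467 − 1)/13.09 = 22.07
NF = 10 log₁₀(22.07) = 13.44 dB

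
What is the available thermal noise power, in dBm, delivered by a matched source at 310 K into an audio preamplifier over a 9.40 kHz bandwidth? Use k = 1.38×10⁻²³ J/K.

P_n = kTB = 1.38×10⁻²³ × 310 × 9.40×10³ = 4.02×10⁻¹⁷ W
In dBm: 10 log₁₀(4.02×10⁻¹⁷ / 10⁻³) = −134.0 dBm

−134.0 dBm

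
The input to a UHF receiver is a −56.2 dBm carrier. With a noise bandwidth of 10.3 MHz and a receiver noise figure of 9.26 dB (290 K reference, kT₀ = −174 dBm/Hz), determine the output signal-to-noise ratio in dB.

38.4 dB

Noise floor: N = −174 + 10 log₁₀(B) + NF
10 log₁₀(1.03×10⁷) = 70.13 dB
N = −174 + 70.13 + 9.26 = −94.61 dBm
SNR = P_sig − N = −56.2 − (−94.61) = 38.41 dB → 38.4 dB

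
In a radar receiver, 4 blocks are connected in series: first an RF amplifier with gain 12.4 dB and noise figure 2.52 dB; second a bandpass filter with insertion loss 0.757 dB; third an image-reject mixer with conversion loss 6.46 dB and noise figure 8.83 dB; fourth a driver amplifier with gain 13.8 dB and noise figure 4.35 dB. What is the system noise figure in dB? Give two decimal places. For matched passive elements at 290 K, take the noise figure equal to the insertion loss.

Convert to linear (a loss of L dB is a gain of −L dB): F_i = 10^(NF_i/10), G_i = 10^(G_i,dB/10)
  Stage 1: F_1 = 10^(2.52/10) = 1.786, G_1 = 10^(12.4/10) = 17.38
  Stage 2: F_2 = 10^(0.757/10) = 1.190, G_2 = 10^(−0.757/10) = 0.8400
  Stage 3: F_3 = 10^(8.83/10) = 7.638, G_3 = 10^(−6.46/10) = 0.2259
  Stage 4: F_4 = 10^(4.35/10) = 2.723, G_4 = 10^(13.8/10) = 23.99
Friis cascade:
  F = 1.786 + (1.190 − 1)/17.38 + (7.638 − 1)/14.60 + (2.723 − 1)/3.298 = 2.774
NF = 10 log₁₀(2.774) = 4.43 dB

4.43 dB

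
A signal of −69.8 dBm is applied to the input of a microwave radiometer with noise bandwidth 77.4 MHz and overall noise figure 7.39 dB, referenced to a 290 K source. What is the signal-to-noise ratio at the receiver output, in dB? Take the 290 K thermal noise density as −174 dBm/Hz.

Noise floor: N = −174 + 10 log₁₀(B) + NF
10 log₁₀(7.74×10⁷) = 78.89 dB
N = −174 + 78.89 + 7.39 = −87.72 dBm
SNR = P_sig − N = −69.8 − (−87.72) = 17.92 dB → 17.9 dB

17.9 dB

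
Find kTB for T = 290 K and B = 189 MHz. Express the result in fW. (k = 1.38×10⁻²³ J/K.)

756 fW

P_n = kTB = 1.38×10⁻²³ × 290 × 1.89×10⁸ = 7.56×10⁻¹³ W = 756 fW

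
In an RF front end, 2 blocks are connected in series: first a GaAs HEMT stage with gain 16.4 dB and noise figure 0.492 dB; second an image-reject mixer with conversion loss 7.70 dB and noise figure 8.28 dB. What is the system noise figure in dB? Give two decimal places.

0.97 dB

Convert to linear (a loss of L dB is a gain of −L dB): F_i = 10^(NF_i/10), G_i = 10^(G_i,dB/10)
  Stage 1: F_1 = 10^(0.492/10) = 1.120, G_1 = 10^(16.4/10) = 43.65
  Stage 2: F_2 = 10^(8.28/10) = 6.730, G_2 = 10^(−7.70/10) = 0.1698
Friis cascade:
  F = 1.120 + (6.730 − 1)/43.65 = 1.251
NF = 10 log₁₀(1.251) = 0.97 dB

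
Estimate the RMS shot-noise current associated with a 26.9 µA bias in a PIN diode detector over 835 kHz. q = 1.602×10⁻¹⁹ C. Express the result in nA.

I_n = √(2qI·B)
2qI·B = 2 × 1.602×10⁻¹⁹ × 2.69×10⁻⁵ × 8.35×10⁵ = 7.20×10⁻¹⁸ A²
I_n = √(7.20×10⁻¹⁸) = 2.68×10⁻⁹ A = 2.68 nA

2.68 nA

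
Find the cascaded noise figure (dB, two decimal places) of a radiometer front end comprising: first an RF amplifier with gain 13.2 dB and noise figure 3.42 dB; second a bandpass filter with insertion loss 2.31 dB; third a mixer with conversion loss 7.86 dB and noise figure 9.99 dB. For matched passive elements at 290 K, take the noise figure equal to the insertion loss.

4.72 dB

Convert to linear (a loss of L dB is a gain of −L dB): F_i = 10^(NF_i/10), G_i = 10^(G_i,dB/10)
  Stage 1: F_1 = 10^(3.42/10) = 2.198, G_1 = 10^(13.2/10) = 20.89
  Stage 2: F_2 = 10^(2.31/10) = 1.702, G_2 = 10^(−2.31/10) = 0.5875
  Stage 3: F_3 = 10^(9.99/10) = 9.977, G_3 = 10^(−7.86/10) = 0.1637
Friis cascade:
  F = 2.198 + (1.702 − 1)/20.89 + (9.977 − 1)/12.27 = 2.963
NF = 10 log₁₀(2.963) = 4.72 dB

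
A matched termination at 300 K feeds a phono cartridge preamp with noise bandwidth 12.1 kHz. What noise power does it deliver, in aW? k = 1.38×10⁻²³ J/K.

P_n = kTB = 1.38×10⁻²³ × 300 × 1.21×10⁴ = 5.01×10⁻¹⁷ W = 50.1 aW

50.1 aW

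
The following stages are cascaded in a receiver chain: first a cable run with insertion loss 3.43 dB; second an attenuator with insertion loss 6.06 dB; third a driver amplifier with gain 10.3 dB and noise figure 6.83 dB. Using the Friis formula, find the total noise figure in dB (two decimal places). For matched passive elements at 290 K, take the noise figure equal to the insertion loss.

Convert to linear (a loss of L dB is a gain of −L dB): F_i = 10^(NF_i/10), G_i = 10^(G_i,dB/10)
  Stage 1: F_1 = 10^(3.43/10) = 2.203, G_1 = 10^(−3.43/10) = 0.4539
  Stage 2: F_2 = 10^(6.06/10) = 4.036, G_2 = 10^(−6.06/10) = 0.2477
  Stage 3: F_3 = 10^(6.83/10) = 4.819, G_3 = 10^(10.3/10) = 10.72
Friis cascade:
  F = 2.203 + (4.036 − 1)/0.4539 + (4.819 − 1)/0.1125 = 42.85
NF = 10 log₁₀(42.85) = 16.32 dB

16.32 dB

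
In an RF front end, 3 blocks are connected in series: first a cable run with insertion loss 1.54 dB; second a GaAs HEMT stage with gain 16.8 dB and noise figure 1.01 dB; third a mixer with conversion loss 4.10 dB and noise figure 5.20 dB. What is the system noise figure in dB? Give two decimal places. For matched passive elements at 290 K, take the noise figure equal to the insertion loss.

Convert to linear (a loss of L dB is a gain of −L dB): F_i = 10^(NF_i/10), G_i = 10^(G_i,dB/10)
  Stage 1: F_1 = 10^(1.54/10) = 1.426, G_1 = 10^(−1.54/10) = 0.7015
  Stage 2: F_2 = 10^(1.01/10) = 1.262, G_2 = 10^(16.8/10) = 47.86
  Stage 3: F_3 = 10^(5.20/10) = 3.311, G_3 = 10^(−4.10/10) = 0.3890
Friis cascade:
  F = 1.426 + (1.262 − 1)/0.7015 + (3.311 − 1)/33.57 = 1.868
NF = 10 log₁₀(1.868) = 2.71 dB

2.71 dB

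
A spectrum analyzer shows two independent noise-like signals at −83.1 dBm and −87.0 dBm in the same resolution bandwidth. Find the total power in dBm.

−81.6 dBm

Convert to linear, add, convert back:
P₁ = 4.90×10⁻¹² W, P₂ = 2.00×10⁻¹² W
P_tot = 6.89×10⁻¹² W → 10 log₁₀(P_tot / 10⁻³) = −81.6 dBm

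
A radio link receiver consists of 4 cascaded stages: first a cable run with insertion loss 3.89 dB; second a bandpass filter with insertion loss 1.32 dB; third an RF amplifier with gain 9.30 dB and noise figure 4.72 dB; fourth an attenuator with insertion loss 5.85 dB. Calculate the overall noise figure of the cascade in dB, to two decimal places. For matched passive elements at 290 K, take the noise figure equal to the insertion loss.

10.39 dB

Convert to linear (a loss of L dB is a gain of −L dB): F_i = 10^(NF_i/10), G_i = 10^(G_i,dB/10)
  Stage 1: F_1 = 10^(3.89/10) = 2.449, G_1 = 10^(−3.89/10) = 0.4083
  Stage 2: F_2 = 10^(1.32/10) = 1.355, G_2 = 10^(−1.32/10) = 0.7379
  Stage 3: F_3 = 10^(4.72/10) = 2.965, G_3 = 10^(9.30/10) = 8.511
  Stage 4: F_4 = 10^(5.85/10) = 3.846, G_4 = 10^(−5.85/10) = 0.2600
Friis cascade:
  F = 2.449 + (1.355 − 1)/0.4083 + (2.965 − 1)/0.3013 + (3.846 − 1)/2.564 = 10.95
NF = 10 log₁₀(10.95) = 10.39 dB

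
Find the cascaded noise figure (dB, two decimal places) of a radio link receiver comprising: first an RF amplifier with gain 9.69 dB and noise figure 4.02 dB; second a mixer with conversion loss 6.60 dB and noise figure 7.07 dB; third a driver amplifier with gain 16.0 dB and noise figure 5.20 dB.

Convert to linear (a loss of L dB is a gain of −L dB): F_i = 10^(NF_i/10), G_i = 10^(G_i,dB/10)
  Stage 1: F_1 = 10^(4.02/10) = 2.523, G_1 = 10^(9.69/10) = 9.311
  Stage 2: F_2 = 10^(7.07/10) = 5.093, G_2 = 10^(−6.60/10) = 0.2188
  Stage 3: F_3 = 10^(5.20/10) = 3.311, G_3 = 10^(16.0/10) = 39.81
Friis cascade:
  F = 2.523 + (5.093 − 1)/9.311 + (3.311 − 1)/2.037 = 4.098
NF = 10 log₁₀(4.098) = 6.13 dB

6.13 dB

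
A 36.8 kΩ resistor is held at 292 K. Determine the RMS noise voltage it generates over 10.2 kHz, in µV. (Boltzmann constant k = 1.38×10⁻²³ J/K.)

V_n = √(4kTRB)
4kTRB = 4 × 1.38×10⁻²³ × 292 × 3.68×10⁴ × 1.02×10⁴ = 6.05×10⁻¹² V²
V_n = √(6.05×10⁻¹²) = 2.46×10⁻⁶ V = 2.46 µV

2.46 µV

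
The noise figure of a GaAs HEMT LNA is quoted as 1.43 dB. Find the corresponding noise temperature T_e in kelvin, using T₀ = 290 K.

113 K

F = 10^(1.43/10) = 1.38995
T_e = (F − 1)·T₀ = (1.38995 − 1) × 290 = 113 K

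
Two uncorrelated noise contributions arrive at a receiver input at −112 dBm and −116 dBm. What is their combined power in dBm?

Convert to linear, add, convert back:
P₁ = 6.31×10⁻¹⁵ W, P₂ = 2.51×10⁻¹⁵ W
P_tot = 8.82×10⁻¹⁵ W → 10 log₁₀(P_tot / 10⁻³) = −110.5 dBm

−110.5 dBm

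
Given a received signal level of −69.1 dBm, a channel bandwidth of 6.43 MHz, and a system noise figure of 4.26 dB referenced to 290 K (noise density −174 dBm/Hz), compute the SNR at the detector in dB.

32.6 dB

Noise floor: N = −174 + 10 log₁₀(B) + NF
10 log₁₀(6.43×10⁶) = 68.08 dB
N = −174 + 68.08 + 4.26 = −101.66 dBm
SNR = P_sig − N = −69.1 − (−101.66) = 32.56 dB → 32.6 dB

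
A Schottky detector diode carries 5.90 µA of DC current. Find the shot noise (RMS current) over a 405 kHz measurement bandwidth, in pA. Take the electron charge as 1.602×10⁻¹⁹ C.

I_n = √(2qI·B)
2qI·B = 2 × 1.602×10⁻¹⁹ × 5.90×10⁻⁶ × 4.05×10⁵ = 7.66×10⁻¹⁹ A²
I_n = √(7.66×10⁻¹⁹) = 8.75×10⁻¹⁰ A = 875 pA

875 pA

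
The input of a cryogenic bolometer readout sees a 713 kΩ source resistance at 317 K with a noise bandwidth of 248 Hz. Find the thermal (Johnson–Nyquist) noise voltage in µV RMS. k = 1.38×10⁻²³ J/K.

V_n = √(4kTRB)
4kTRB = 4 × 1.38×10⁻²³ × 317 × 7.13×10⁵ × 2.48×10² = 3.09×10⁻¹² V²
V_n = √(3.09×10⁻¹²) = 1.76×10⁻⁶ V = 1.76 µV

1.76 µV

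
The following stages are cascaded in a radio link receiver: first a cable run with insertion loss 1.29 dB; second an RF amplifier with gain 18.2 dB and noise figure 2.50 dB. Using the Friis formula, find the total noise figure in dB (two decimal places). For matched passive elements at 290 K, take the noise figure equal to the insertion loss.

Convert to linear (a loss of L dB is a gain of −L dB): F_i = 10^(NF_i/10), G_i = 10^(G_i,dB/10)
  Stage 1: F_1 = 10^(1.29/10) = 1.346, G_1 = 10^(−1.29/10) = 0.7430
  Stage 2: F_2 = 10^(2.50/10) = 1.778, G_2 = 10^(18.2/10) = 66.07
Friis cascade:
  F = 1.346 + (1.778 − 1)/0.7430 = 2.393
NF = 10 log₁₀(2.393) = 3.79 dB

3.79 dB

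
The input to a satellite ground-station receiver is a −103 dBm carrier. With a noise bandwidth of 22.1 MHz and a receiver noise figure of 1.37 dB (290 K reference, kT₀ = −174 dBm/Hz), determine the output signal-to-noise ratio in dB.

−3.8 dB

Noise floor: N = −174 + 10 log₁₀(B) + NF
10 log₁₀(2.21×10⁷) = 73.44 dB
N = −174 + 73.44 + 1.37 = −99.19 dBm
SNR = P_sig − N = −103 − (−99.19) = −3.81 dB → −3.8 dB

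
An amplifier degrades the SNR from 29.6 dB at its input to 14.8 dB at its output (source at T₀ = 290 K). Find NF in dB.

14.8 dB

NF (dB) = SNR_in(dB) − SNR_out(dB) when the source is at T₀
NF = 29.6 − 14.8 = 14.8 dB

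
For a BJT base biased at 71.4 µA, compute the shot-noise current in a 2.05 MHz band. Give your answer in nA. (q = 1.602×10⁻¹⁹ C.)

6.85 nA

I_n = √(2qI·B)
2qI·B = 2 × 1.602×10⁻¹⁹ × 7.14×10⁻⁵ × 2.05×10⁶ = 4.69×10⁻¹⁷ A²
I_n = √(4.69×10⁻¹⁷) = 6.85×10⁻⁹ A = 6.85 nA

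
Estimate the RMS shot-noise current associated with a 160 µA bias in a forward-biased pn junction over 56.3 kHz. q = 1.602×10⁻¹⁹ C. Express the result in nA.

1.70 nA

I_n = √(2qI·B)
2qI·B = 2 × 1.602×10⁻¹⁹ × 1.60×10⁻⁴ × 5.63×10⁴ = 2.89×10⁻¹⁸ A²
I_n = √(2.89×10⁻¹⁸) = 1.70×10⁻⁹ A = 1.70 nA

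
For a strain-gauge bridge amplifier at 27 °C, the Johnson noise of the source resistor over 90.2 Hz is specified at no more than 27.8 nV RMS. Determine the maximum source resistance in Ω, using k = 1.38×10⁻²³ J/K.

517 Ω

T = 27 °C + 273.15 = 300.15 K
Johnson–Nyquist: V_n = √(4kTRB) ⇒ R = V_n² / (4kTB)
4kTB = 4 × 1.38×10⁻²³ × 300.15 × 9.02×10¹ = 1.49×10⁻¹⁸
R = (2.78×10⁻⁸)² / 1.49×10⁻¹⁸ = 5.17×10² Ω = 517 Ω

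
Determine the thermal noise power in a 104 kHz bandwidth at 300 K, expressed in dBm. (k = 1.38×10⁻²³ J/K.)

−123.7 dBm

P_n = kTB = 1.38×10⁻²³ × 300 × 1.04×10⁵ = 4.31×10⁻¹⁶ W
In dBm: 10 log₁₀(4.31×10⁻¹⁶ / 10⁻³) = −123.7 dBm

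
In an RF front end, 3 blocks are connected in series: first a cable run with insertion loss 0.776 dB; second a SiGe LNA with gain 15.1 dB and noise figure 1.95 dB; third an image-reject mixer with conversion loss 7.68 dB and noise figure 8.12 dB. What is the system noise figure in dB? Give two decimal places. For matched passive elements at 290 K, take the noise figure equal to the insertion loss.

3.17 dB

Convert to linear (a loss of L dB is a gain of −L dB): F_i = 10^(NF_i/10), G_i = 10^(G_i,dB/10)
  Stage 1: F_1 = 10^(0.776/10) = 1.196, G_1 = 10^(−0.776/10) = 0.8364
  Stage 2: F_2 = 10^(1.95/10) = 1.567, G_2 = 10^(15.1/10) = 32.36
  Stage 3: F_3 = 10^(8.12/10) = 6.486, G_3 = 10^(−7.68/10) = 0.1706
Friis cascade:
  F = 1.196 + (1.567 − 1)/0.8364 + (6.486 − 1)/27.06 = 2.076
NF = 10 log₁₀(2.076) = 3.17 dB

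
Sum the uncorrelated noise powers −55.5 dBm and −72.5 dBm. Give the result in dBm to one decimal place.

−55.4 dBm

Convert to linear, add, convert back:
P₁ = 2.82×10⁻⁹ W, P₂ = 5.62×10⁻¹¹ W
P_tot = 2.87×10⁻⁹ W → 10 log₁₀(P_tot / 10⁻³) = −55.4 dBm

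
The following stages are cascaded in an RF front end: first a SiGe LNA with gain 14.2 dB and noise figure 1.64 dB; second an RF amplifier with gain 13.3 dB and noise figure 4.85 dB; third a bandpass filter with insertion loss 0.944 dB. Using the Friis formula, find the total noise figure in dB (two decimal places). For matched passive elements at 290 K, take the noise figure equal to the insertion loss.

Convert to linear (a loss of L dB is a gain of −L dB): F_i = 10^(NF_i/10), G_i = 10^(G_i,dB/10)
  Stage 1: F_1 = 10^(1.64/10) = 1.459, G_1 = 10^(14.2/10) = 26.30
  Stage 2: F_2 = 10^(4.85/10) = 3.055, G_2 = 10^(13.3/10) = 21.38
  Stage 3: F_3 = 10^(0.944/10) = 1.243, G_3 = 10^(−0.944/10) = 0.8046
Friis cascade:
  F = 1.459 + (3.055 − 1)/26.30 + (1.243 − 1)/562.3 = 1.537
NF = 10 log₁₀(1.537) = 1.87 dB

1.87 dB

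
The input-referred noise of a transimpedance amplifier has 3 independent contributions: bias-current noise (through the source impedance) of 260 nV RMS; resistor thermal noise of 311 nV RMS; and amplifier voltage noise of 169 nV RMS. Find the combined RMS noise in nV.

Uncorrelated sources add in power (mean-square): V_tot = √(ΣV_i²)
V_tot = √[(2.60×10⁻⁷)² + (3.11×10⁻⁷)² + (1.69×10⁻⁷)²] = 4.39×10⁻⁷ V = 439 nV

439 nV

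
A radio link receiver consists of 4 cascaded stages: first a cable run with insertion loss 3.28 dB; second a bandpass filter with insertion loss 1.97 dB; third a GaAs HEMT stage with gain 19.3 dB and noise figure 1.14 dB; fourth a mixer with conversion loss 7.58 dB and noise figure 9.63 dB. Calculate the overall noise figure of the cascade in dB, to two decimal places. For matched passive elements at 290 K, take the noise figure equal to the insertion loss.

Convert to linear (a loss of L dB is a gain of −L dB): F_i = 10^(NF_i/10), G_i = 10^(G_i,dB/10)
  Stage 1: F_1 = 10^(3.28/10) = 2.128, G_1 = 10^(−3.28/10) = 0.4699
  Stage 2: F_2 = 10^(1.97/10) = 1.574, G_2 = 10^(−1.97/10) = 0.6353
  Stage 3: F_3 = 10^(1.14/10) = 1.300, G_3 = 10^(19.3/10) = 85.11
  Stage 4: F_4 = 10^(9.63/10) = 9.183, G_4 = 10^(−7.58/10) = 0.1746
Friis cascade:
  F = 2.128 + (1.574 − 1)/0.4699 + (1.300 − 1)/0.2985 + (9.183 − 1)/25.41 = 4.677
NF = 10 log₁₀(4.677) = 6.70 dB

6.70 dB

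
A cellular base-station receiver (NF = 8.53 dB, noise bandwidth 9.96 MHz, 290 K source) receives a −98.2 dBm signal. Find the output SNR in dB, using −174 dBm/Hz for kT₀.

−2.7 dB

Noise floor: N = −174 + 10 log₁₀(B) + NF
10 log₁₀(9.96×10⁶) = 69.98 dB
N = −174 + 69.98 + 8.53 = −95.49 dBm
SNR = P_sig − N = −98.2 − (−95.49) = −2.71 dB → −2.7 dB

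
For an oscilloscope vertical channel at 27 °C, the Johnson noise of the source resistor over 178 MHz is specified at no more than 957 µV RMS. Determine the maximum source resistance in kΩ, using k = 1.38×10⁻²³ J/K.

T = 27 °C + 273.15 = 300.15 K
Johnson–Nyquist: V_n = √(4kTRB) ⇒ R = V_n² / (4kTB)
4kTB = 4 × 1.38×10⁻²³ × 300.15 × 1.78×10⁸ = 2.95×10⁻¹²
R = (9.57×10⁻⁴)² / 2.95×10⁻¹² = 3.11×10⁵ Ω = 311 kΩ

311 kΩ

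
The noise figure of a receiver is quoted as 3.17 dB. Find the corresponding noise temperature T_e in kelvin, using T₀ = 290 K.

F = 10^(3.17/10) = 2.07491
T_e = (F − 1)·T₀ = (2.07491 − 1) × 290 = 312 K

312 K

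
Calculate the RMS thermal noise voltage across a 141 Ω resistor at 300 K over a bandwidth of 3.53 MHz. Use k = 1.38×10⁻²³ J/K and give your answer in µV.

V_n = √(4kTRB)
4kTRB = 4 × 1.38×10⁻²³ × 300 × 1.41×10² × 3.53×10⁶ = 8.24×10⁻¹² V²
V_n = √(8.24×10⁻¹²) = 2.87×10⁻⁶ V = 2.87 µV

2.87 µV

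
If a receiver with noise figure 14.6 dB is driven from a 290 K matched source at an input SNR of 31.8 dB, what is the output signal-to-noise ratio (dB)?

17.2 dB

By definition F = SNR_in/SNR_out, so in dB: SNR_out = SNR_in − NF
SNR_out = 31.8 − 14.6 = 17.2 dB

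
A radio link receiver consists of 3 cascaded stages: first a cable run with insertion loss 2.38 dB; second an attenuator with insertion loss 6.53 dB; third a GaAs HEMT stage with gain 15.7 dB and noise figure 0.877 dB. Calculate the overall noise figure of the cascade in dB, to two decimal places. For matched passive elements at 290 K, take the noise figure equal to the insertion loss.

9.79 dB

Convert to linear (a loss of L dB is a gain of −L dB): F_i = 10^(NF_i/10), G_i = 10^(G_i,dB/10)
  Stage 1: F_1 = 10^(2.38/10) = 1.730, G_1 = 10^(−2.38/10) = 0.5781
  Stage 2: F_2 = 10^(6.53/10) = 4.498, G_2 = 10^(−6.53/10) = 0.2223
  Stage 3: F_3 = 10^(0.877/10) = 1.224, G_3 = 10^(15.7/10) = 37.15
Friis cascade:
  F = 1.730 + (4.498 − 1)/0.5781 + (1.224 − 1)/0.1285 = 9.521
NF = 10 log₁₀(9.521) = 9.79 dB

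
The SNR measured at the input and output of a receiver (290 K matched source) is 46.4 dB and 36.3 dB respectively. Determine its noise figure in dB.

NF (dB) = SNR_in(dB) − SNR_out(dB) when the source is at T₀
NF = 46.4 − 36.3 = 10.1 dB

10.1 dB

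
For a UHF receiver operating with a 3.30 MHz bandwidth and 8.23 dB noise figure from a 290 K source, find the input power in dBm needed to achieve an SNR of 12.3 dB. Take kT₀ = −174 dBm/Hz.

−88.3 dBm

Sensitivity = −174 + 10 log₁₀(B) + NF + SNR_min
= −174 + 65.19 + 8.23 + 12.3
= −88.28 dBm → −88.3 dBm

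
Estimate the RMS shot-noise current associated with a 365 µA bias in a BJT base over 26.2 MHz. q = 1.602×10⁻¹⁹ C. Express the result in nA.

55.4 nA

I_n = √(2qI·B)
2qI·B = 2 × 1.602×10⁻¹⁹ × 3.65×10⁻⁴ × 2.62×10⁷ = 3.06×10⁻¹⁵ A²
I_n = √(3.06×10⁻¹⁵) = 5.54×10⁻⁸ A = 55.4 nA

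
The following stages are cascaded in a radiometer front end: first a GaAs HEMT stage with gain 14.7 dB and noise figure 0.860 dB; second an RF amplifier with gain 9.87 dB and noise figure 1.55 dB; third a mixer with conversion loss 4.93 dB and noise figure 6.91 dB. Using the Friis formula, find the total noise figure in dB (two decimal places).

Convert to linear (a loss of L dB is a gain of −L dB): F_i = 10^(NF_i/10), G_i = 10^(G_i,dB/10)
  Stage 1: F_1 = 10^(0.860/10) = 1.219, G_1 = 10^(14.7/10) = 29.51
  Stage 2: F_2 = 10^(1.55/10) = 1.429, G_2 = 10^(9.87/10) = 9.705
  Stage 3: F_3 = 10^(6.91/10) = 4.909, G_3 = 10^(−4.93/10) = 0.3214
Friis cascade:
  F = 1.219 + (1.429 − 1)/29.51 + (4.909 − 1)/286.4 = 1.247
NF = 10 log₁₀(1.247) = 0.96 dB

0.96 dB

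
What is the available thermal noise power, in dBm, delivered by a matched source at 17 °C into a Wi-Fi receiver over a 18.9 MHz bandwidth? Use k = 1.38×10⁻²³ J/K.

−101.2 dBm

T = 17 °C + 273.15 = 290.15 K
P_n = kTB = 1.38×10⁻²³ × 290.15 × 1.89×10⁷ = 7.57×10⁻¹⁴ W
In dBm: 10 log₁₀(7.57×10⁻¹⁴ / 10⁻³) = −101.2 dBm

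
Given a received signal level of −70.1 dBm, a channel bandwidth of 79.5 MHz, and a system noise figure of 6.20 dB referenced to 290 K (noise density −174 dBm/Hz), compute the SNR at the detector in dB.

18.7 dB

Noise floor: N = −174 + 10 log₁₀(B) + NF
10 log₁₀(7.95×10⁷) = 79 dB
N = −174 + 79 + 6.20 = −88.80 dBm
SNR = P_sig − N = −70.1 − (−88.80) = 18.70 dB → 18.7 dB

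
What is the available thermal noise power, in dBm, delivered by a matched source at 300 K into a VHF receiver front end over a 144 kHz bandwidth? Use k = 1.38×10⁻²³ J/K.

P_n = kTB = 1.38×10⁻²³ × 300 × 1.44×10⁵ = 5.96×10⁻¹⁶ W
In dBm: 10 log₁₀(5.96×10⁻¹⁶ / 10⁻³) = −122.2 dBm

−122.2 dBm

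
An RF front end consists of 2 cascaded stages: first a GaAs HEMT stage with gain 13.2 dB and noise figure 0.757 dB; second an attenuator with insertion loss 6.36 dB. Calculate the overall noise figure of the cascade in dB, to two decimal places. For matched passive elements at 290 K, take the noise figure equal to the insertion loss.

1.30 dB

Convert to linear (a loss of L dB is a gain of −L dB): F_i = 10^(NF_i/10), G_i = 10^(G_i,dB/10)
  Stage 1: F_1 = 10^(0.757/10) = 1.190, G_1 = 10^(13.2/10) = 20.89
  Stage 2: F_2 = 10^(6.36/10) = 4.325, G_2 = 10^(−6.36/10) = 0.2312
Friis cascade:
  F = 1.190 + (4.325 − 1)/20.89 = 1.350
NF = 10 log₁₀(1.350) = 1.30 dB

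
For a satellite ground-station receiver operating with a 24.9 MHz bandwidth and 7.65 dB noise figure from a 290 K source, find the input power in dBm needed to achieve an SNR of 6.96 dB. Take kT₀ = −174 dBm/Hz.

Sensitivity = −174 + 10 log₁₀(B) + NF + SNR_min
= −174 + 73.96 + 7.65 + 6.96
= −85.43 dBm → −85.4 dBm

−85.4 dBm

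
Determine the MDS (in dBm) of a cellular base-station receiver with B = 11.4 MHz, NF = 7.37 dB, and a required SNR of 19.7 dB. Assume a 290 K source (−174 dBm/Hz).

−76.4 dBm

Sensitivity = −174 + 10 log₁₀(B) + NF + SNR_min
= −174 + 70.57 + 7.37 + 19.7
= −76.36 dBm → −76.4 dBm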